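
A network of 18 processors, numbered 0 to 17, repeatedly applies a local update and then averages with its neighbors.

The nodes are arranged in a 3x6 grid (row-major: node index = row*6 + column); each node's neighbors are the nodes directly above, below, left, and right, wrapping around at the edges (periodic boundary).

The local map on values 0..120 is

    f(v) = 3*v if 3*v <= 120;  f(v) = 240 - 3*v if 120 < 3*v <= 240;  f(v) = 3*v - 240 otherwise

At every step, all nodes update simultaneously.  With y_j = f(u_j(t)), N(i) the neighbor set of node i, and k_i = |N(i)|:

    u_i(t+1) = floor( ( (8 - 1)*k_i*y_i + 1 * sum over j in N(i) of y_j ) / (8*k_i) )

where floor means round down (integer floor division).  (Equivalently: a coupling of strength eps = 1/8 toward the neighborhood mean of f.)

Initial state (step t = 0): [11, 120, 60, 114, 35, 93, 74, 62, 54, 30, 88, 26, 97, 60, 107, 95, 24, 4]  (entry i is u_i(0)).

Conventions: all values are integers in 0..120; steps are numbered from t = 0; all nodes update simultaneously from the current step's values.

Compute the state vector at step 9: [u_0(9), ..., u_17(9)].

Answer: [23, 70, 110, 33, 57, 110, 78, 19, 35, 93, 60, 67, 57, 90, 55, 105, 29, 47]

Derivation:
t=0: [11, 120, 60, 114, 35, 93, 74, 62, 54, 30, 88, 26, 97, 60, 107, 95, 24, 4]
t=1: [36, 111, 64, 98, 99, 41, 22, 55, 77, 86, 31, 71, 48, 62, 78, 50, 68, 18]
t=2: [106, 90, 47, 53, 59, 110, 67, 72, 12, 23, 85, 33, 92, 55, 11, 82, 40, 55]
t=3: [74, 34, 92, 78, 64, 88, 41, 26, 38, 64, 24, 93, 39, 69, 35, 14, 109, 76]
t=4: [27, 94, 41, 10, 47, 24, 110, 79, 108, 49, 69, 41, 108, 41, 98, 44, 81, 18]
t=5: [79, 46, 108, 39, 90, 73, 87, 13, 81, 89, 38, 110, 84, 108, 60, 100, 11, 55]
t=6: [7, 95, 82, 108, 35, 24, 22, 40, 9, 32, 105, 85, 16, 80, 59, 59, 37, 70]
t=7: [25, 43, 12, 81, 102, 68, 64, 109, 32, 91, 75, 20, 45, 8, 58, 66, 105, 33]
t=8: [75, 104, 40, 8, 61, 40, 52, 84, 90, 33, 20, 58, 99, 32, 63, 42, 72, 95]
t=9: [23, 70, 110, 33, 57, 110, 78, 19, 35, 93, 60, 67, 57, 90, 55, 105, 29, 47]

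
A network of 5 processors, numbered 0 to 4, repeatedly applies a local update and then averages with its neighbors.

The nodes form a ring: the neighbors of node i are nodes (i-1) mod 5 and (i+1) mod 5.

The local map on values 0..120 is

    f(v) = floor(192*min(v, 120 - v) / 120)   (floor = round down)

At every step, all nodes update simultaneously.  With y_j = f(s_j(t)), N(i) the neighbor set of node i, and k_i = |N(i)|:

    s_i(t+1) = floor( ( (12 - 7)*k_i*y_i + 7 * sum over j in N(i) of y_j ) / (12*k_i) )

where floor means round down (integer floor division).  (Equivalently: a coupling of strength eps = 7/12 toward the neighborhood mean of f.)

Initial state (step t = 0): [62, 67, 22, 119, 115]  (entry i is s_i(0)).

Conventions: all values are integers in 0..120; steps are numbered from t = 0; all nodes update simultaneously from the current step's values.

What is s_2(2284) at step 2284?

Answer: s_2(2284) = 75
Key observation: The state at step 18, [73, 73, 75, 76, 75], reappears at step 20: the system is in a cycle of period 2 from step 18 on.  Therefore the state at step 2284 equals the state at step 18 + ((2284 - 18) mod 2) = 18, which is [73, 73, 75, 76, 75].

Derivation:
t=0: [62, 67, 22, 119, 115]
t=1: [65, 72, 39, 12, 30]
t=2: [72, 75, 53, 40, 51]
t=3: [76, 76, 74, 74, 74]
t=4: [70, 70, 72, 73, 72]
t=5: [78, 78, 76, 75, 76]
t=6: [67, 67, 69, 70, 69]
t=7: [83, 83, 81, 80, 81]
t=8: [59, 59, 61, 62, 61]
t=9: [94, 94, 93, 93, 93]
t=10: [41, 41, 42, 43, 42]
t=11: [65, 65, 66, 67, 66]
t=12: [87, 87, 86, 85, 86]
t=13: [52, 52, 54, 54, 54]
t=14: [83, 83, 85, 86, 85]
t=15: [58, 58, 56, 55, 56]
t=16: [91, 91, 89, 88, 89]
t=17: [46, 46, 48, 49, 48]
t=18: [73, 73, 75, 76, 75]
t=19: [74, 74, 72, 71, 72]
t=20: [73, 73, 75, 76, 75]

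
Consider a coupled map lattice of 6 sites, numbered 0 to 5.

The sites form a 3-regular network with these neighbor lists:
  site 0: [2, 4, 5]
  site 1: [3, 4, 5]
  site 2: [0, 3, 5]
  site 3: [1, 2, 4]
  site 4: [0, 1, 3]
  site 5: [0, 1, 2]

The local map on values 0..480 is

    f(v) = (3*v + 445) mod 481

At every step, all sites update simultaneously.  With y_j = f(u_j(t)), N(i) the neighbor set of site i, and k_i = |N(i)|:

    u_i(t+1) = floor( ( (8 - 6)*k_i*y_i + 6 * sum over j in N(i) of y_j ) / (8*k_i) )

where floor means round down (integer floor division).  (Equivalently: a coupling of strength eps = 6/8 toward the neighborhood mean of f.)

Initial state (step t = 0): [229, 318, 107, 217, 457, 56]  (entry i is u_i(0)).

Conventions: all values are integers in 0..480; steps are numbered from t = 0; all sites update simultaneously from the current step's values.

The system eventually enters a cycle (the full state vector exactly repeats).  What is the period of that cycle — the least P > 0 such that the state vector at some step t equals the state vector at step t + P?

Simulating step by step:
t=0: [229, 318, 107, 217, 457, 56]
t=1: [240, 269, 180, 307, 278, 256]
t=2: [198, 315, 220, 258, 303, 191]
t=3: [167, 283, 133, 305, 288, 176]
t=4: [296, 272, 309, 360, 385, 292]
t=5: [324, 224, 305, 237, 227, 359]
t=6: [274, 148, 281, 227, 242, 271]
t=7: [284, 269, 272, 276, 271, 333]
t=8: [232, 224, 236, 299, 308, 231]
t=9: [238, 279, 231, 283, 280, 175]
t=10: [176, 245, 178, 287, 293, 175]
t=11: [99, 233, 95, 235, 233, 63]
t=12: [211, 176, 212, 200, 203, 211]
t=13: [110, 75, 108, 76, 75, 90]
t=14: [251, 201, 252, 214, 216, 251]
t=15: [210, 144, 209, 145, 144, 199]
t=16: [174, 317, 175, 325, 326, 174]
t=17: [119, 339, 119, 340, 339, 113]
t=18: [241, 90, 241, 95, 95, 241]
t=19: [216, 234, 216, 234, 234, 213]
t=20: [142, 169, 142, 171, 171, 142]
t=21: [411, 453, 411, 453, 453, 410]
t=22: [265, 328, 265, 329, 329, 265]
t=23: [326, 421, 326, 421, 421, 325]
t=24: [411, 313, 411, 314, 314, 411]
t=25: [282, 376, 282, 376, 376, 281]
t=26: [278, 179, 278, 179, 179, 278]
t=27: [242, 94, 242, 94, 94, 242]
t=28: [218, 236, 218, 236, 236, 218]
t=29: [150, 177, 150, 177, 177, 150]
t=30: [314, 114, 314, 114, 114, 314]
t=31: [395, 335, 395, 335, 335, 395]
t=32: [142, 52, 142, 52, 52, 142]
t=33: [322, 187, 322, 187, 187, 322]
t=34: [347, 145, 347, 145, 145, 347]
t=35: [132, 310, 132, 310, 310, 132]
t=36: [373, 399, 373, 399, 399, 373]
t=37: [140, 179, 140, 179, 179, 140]
t=38: [293, 111, 293, 111, 111, 293]
t=39: [345, 313, 345, 313, 313, 345]
t=40: [133, 325, 133, 325, 325, 133]
t=41: [386, 434, 386, 434, 434, 386]
t=42: [196, 268, 196, 268, 268, 196]
t=43: [125, 233, 125, 233, 233, 125]
t=44: [299, 221, 299, 221, 221, 299]
t=45: [321, 204, 321, 204, 204, 321]
t=46: [358, 182, 358, 182, 182, 358]
t=47: [64, 40, 64, 40, 40, 64]
t=48: [138, 102, 138, 102, 102, 138]
t=49: [351, 297, 351, 297, 297, 351]
t=50: [134, 294, 134, 294, 294, 134]
t=51: [365, 365, 365, 365, 365, 365]
t=52: [97, 97, 97, 97, 97, 97]
t=53: [255, 255, 255, 255, 255, 255]
t=54: [248, 248, 248, 248, 248, 248]
t=55: [227, 227, 227, 227, 227, 227]
t=56: [164, 164, 164, 164, 164, 164]
t=57: [456, 456, 456, 456, 456, 456]
t=58: [370, 370, 370, 370, 370, 370]
t=59: [112, 112, 112, 112, 112, 112]
t=60: [300, 300, 300, 300, 300, 300]
t=61: [383, 383, 383, 383, 383, 383]
t=62: [151, 151, 151, 151, 151, 151]
t=63: [417, 417, 417, 417, 417, 417]
t=64: [253, 253, 253, 253, 253, 253]
t=65: [242, 242, 242, 242, 242, 242]
t=66: [209, 209, 209, 209, 209, 209]
t=67: [110, 110, 110, 110, 110, 110]
t=68: [294, 294, 294, 294, 294, 294]
t=69: [365, 365, 365, 365, 365, 365]

Answer: 18
Key observation: The state at step 51, [365, 365, 365, 365, 365, 365], reappears at step 69 — and no state repeats earlier — so the cycle the system enters has period 18.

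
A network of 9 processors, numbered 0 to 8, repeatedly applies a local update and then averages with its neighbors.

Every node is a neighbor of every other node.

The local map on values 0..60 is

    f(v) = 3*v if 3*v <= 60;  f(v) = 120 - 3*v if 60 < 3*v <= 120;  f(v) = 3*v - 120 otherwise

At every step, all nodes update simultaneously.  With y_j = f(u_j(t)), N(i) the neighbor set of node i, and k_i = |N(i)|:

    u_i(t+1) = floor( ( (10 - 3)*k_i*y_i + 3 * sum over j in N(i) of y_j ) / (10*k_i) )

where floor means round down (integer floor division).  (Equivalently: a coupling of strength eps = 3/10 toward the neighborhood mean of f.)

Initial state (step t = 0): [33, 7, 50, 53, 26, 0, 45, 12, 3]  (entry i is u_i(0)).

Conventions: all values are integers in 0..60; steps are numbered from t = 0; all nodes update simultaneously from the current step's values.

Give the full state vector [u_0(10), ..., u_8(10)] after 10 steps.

Simulating step by step:
t=0: [33, 7, 50, 53, 26, 0, 45, 12, 3]
t=1: [21, 21, 27, 33, 35, 7, 17, 31, 13]
t=2: [50, 50, 38, 26, 22, 26, 46, 30, 38]
t=3: [29, 29, 13, 37, 45, 37, 21, 29, 13]
t=4: [31, 31, 35, 15, 19, 15, 47, 31, 35]
t=5: [28, 28, 20, 40, 48, 40, 24, 28, 20]
t=6: [35, 35, 51, 11, 27, 11, 43, 35, 51]
t=7: [18, 18, 30, 30, 34, 30, 14, 18, 30]
t=8: [48, 48, 32, 32, 24, 32, 40, 48, 32]
t=9: [24, 24, 24, 24, 39, 24, 8, 24, 24]
t=10: [45, 45, 45, 45, 15, 45, 29, 45, 45]

Answer: [45, 45, 45, 45, 15, 45, 29, 45, 45]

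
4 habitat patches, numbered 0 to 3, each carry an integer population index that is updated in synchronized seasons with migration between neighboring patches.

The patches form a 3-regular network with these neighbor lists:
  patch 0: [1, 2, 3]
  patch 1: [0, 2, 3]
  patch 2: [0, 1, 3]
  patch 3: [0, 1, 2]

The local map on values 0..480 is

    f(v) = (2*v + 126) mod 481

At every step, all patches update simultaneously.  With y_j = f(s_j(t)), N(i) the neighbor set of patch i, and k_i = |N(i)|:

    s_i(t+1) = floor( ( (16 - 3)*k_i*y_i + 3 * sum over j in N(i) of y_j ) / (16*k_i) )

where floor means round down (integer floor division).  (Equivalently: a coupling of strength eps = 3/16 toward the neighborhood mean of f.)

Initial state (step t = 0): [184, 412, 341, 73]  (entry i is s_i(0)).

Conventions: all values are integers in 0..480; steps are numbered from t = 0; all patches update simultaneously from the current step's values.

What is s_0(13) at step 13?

Simulating step by step:
t=0: [184, 412, 341, 73]
t=1: [77, 419, 312, 271]
t=2: [256, 47, 247, 186]
t=3: [151, 198, 137, 46]
t=4: [388, 98, 367, 231]
t=5: [392, 318, 361, 157]
t=6: [416, 305, 370, 424]
t=7: [428, 261, 359, 79]
t=8: [67, 177, 324, 265]
t=9: [270, 435, 295, 206]
t=10: [170, 57, 208, 74]
t=11: [414, 245, 110, 270]
t=12: [425, 172, 330, 209]
t=13: [63, 405, 282, 100]

Answer: s_0(13) = 63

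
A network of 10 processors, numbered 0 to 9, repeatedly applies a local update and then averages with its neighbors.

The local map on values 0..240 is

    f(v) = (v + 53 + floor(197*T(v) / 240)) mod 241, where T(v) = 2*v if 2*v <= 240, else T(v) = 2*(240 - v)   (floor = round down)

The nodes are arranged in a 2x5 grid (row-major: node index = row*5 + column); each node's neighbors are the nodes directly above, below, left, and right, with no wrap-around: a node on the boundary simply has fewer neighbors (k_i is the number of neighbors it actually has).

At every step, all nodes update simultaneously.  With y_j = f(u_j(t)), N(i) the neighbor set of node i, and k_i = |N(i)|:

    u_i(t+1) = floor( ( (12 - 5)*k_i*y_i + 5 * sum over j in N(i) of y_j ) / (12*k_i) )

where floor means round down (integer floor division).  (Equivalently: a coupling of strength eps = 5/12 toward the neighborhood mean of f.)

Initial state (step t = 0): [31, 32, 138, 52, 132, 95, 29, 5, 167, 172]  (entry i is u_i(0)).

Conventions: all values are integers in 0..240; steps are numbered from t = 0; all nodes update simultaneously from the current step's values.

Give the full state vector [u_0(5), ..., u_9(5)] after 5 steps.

Answer: [33, 69, 81, 40, 27, 99, 165, 123, 84, 75]

Derivation:
t=0: [31, 32, 138, 52, 132, 95, 29, 5, 167, 172]
t=1: [119, 132, 122, 157, 129, 90, 112, 86, 105, 101]
t=2: [108, 120, 110, 108, 109, 77, 91, 67, 82, 89]
t=3: [86, 110, 122, 88, 87, 39, 82, 158, 68, 53]
t=4: [76, 86, 108, 81, 73, 104, 66, 114, 182, 169]
t=5: [33, 69, 81, 40, 27, 99, 165, 123, 84, 75]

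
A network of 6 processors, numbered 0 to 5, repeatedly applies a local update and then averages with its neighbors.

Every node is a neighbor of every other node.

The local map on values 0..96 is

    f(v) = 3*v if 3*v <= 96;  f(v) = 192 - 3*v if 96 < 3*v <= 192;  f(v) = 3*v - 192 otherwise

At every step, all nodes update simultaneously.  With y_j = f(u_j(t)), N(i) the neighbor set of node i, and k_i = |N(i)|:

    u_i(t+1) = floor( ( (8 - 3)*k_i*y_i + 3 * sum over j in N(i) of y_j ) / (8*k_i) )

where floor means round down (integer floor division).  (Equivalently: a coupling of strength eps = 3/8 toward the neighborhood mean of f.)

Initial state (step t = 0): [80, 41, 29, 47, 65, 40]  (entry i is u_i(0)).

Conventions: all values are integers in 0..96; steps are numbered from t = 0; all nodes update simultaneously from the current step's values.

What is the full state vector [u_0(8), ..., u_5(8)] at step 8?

Simulating step by step:
t=0: [80, 41, 29, 47, 65, 40]
t=1: [51, 62, 72, 52, 26, 64]
t=2: [35, 17, 26, 33, 56, 13]
t=3: [75, 55, 70, 79, 41, 49]
t=4: [35, 32, 27, 42, 55, 42]
t=5: [79, 84, 76, 68, 46, 68]
t=6: [41, 49, 36, 23, 46, 23]
t=7: [67, 54, 75, 67, 58, 67]
t=8: [13, 24, 26, 13, 18, 13]

Answer: [13, 24, 26, 13, 18, 13]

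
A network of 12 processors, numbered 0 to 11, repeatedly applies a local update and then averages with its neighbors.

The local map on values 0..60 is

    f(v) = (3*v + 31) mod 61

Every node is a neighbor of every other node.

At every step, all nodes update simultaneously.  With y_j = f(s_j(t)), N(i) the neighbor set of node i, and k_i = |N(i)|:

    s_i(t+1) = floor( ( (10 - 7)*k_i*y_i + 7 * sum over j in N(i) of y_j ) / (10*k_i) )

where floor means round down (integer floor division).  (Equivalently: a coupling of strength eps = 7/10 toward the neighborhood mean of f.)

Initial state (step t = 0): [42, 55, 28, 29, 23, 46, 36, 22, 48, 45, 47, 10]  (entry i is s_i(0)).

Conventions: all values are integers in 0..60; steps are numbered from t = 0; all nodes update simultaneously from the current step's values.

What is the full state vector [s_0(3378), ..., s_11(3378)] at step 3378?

Answer: [15, 15, 15, 15, 15, 15, 15, 15, 15, 15, 15, 15]
Key observation: The state at step 25, [15, 15, 15, 15, 15, 15, 15, 15, 15, 15, 15, 15], reappears at step 26: the system is in a cycle of period 1 from step 25 on.  Therefore the state at step 3378 equals the state at step 25 + ((3378 - 25) mod 1) = 25, which is [15, 15, 15, 15, 15, 15, 15, 15, 15, 15, 15, 15].

Derivation:
t=0: [42, 55, 28, 29, 23, 46, 36, 22, 48, 45, 47, 10]
t=1: [36, 31, 41, 41, 37, 39, 32, 36, 40, 38, 40, 28]
t=2: [22, 18, 25, 25, 22, 24, 19, 22, 25, 23, 25, 30]
t=3: [39, 36, 41, 41, 39, 40, 36, 39, 41, 39, 41, 44]
t=4: [27, 25, 28, 28, 27, 28, 25, 27, 28, 27, 28, 31]
t=5: [48, 46, 48, 48, 48, 48, 46, 48, 48, 48, 48, 36]
t=6: [49, 48, 49, 49, 49, 49, 48, 49, 49, 49, 49, 41]
t=7: [54, 53, 54, 54, 54, 54, 53, 54, 54, 54, 54, 48]
t=8: [12, 11, 12, 12, 12, 12, 11, 12, 12, 12, 12, 22]
t=9: [7, 6, 7, 7, 7, 7, 6, 7, 7, 7, 7, 14]
t=10: [49, 48, 49, 49, 49, 49, 48, 49, 49, 49, 49, 39]
t=11: [53, 53, 53, 53, 53, 53, 53, 53, 53, 53, 53, 46]
t=12: [9, 9, 9, 9, 9, 9, 9, 9, 9, 9, 9, 19]
t=13: [56, 56, 56, 56, 56, 56, 56, 56, 56, 56, 56, 48]
t=14: [18, 18, 18, 18, 18, 18, 18, 18, 18, 18, 18, 27]
t=15: [25, 25, 25, 25, 25, 25, 25, 25, 25, 25, 25, 32]
t=16: [42, 42, 42, 42, 42, 42, 42, 42, 42, 42, 42, 33]
t=17: [33, 33, 33, 33, 33, 33, 33, 33, 33, 33, 33, 26]
t=18: [10, 10, 10, 10, 10, 10, 10, 10, 10, 10, 10, 20]
t=19: [1, 1, 1, 1, 1, 1, 1, 1, 1, 1, 1, 9]
t=20: [35, 35, 35, 35, 35, 35, 35, 35, 35, 35, 35, 41]
t=21: [15, 15, 15, 15, 15, 15, 15, 15, 15, 15, 15, 19]
t=22: [15, 15, 15, 15, 15, 15, 15, 15, 15, 15, 15, 18]
t=23: [15, 15, 15, 15, 15, 15, 15, 15, 15, 15, 15, 17]
t=24: [15, 15, 15, 15, 15, 15, 15, 15, 15, 15, 15, 16]
t=25: [15, 15, 15, 15, 15, 15, 15, 15, 15, 15, 15, 15]
t=26: [15, 15, 15, 15, 15, 15, 15, 15, 15, 15, 15, 15]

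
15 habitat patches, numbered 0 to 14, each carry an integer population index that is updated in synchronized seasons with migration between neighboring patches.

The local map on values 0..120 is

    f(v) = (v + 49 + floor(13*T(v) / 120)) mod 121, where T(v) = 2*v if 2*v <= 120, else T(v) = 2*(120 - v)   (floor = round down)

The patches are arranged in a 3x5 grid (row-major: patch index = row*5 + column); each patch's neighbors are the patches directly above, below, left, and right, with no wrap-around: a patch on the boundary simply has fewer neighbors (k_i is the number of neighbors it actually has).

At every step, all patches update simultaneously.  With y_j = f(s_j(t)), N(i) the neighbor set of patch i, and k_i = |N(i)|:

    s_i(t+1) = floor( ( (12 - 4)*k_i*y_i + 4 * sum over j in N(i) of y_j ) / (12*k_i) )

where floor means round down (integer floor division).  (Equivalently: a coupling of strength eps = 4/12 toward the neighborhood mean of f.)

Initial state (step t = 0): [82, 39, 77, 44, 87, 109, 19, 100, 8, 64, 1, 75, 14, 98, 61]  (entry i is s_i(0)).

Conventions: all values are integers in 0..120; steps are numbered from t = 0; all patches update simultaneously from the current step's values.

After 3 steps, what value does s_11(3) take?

Simulating step by step:
t=0: [82, 39, 77, 44, 87, 109, 19, 100, 8, 64, 1, 75, 14, 98, 61]
t=1: [34, 75, 34, 78, 32, 41, 62, 38, 52, 11, 41, 28, 52, 33, 6]
t=2: [78, 28, 73, 42, 70, 86, 25, 89, 96, 69, 95, 78, 104, 90, 62]
t=3: [27, 67, 30, 72, 23, 27, 64, 28, 32, 9, 24, 25, 30, 23, 6]

Answer: s_11(3) = 25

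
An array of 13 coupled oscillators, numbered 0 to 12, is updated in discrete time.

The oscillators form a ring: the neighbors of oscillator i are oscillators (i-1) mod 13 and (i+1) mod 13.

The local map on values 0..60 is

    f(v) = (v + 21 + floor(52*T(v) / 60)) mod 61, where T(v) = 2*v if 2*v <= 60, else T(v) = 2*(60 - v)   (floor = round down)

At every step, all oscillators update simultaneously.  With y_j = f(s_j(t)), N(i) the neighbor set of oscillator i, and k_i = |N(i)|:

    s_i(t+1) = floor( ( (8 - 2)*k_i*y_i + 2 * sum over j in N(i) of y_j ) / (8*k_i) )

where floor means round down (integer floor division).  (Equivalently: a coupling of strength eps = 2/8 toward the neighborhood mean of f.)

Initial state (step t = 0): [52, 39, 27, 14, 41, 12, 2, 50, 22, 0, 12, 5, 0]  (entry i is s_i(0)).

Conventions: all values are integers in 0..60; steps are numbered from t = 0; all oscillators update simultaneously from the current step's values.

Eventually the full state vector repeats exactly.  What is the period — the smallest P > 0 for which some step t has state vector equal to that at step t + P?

Simulating step by step:
t=0: [52, 39, 27, 14, 41, 12, 2, 50, 22, 0, 12, 5, 0]
t=1: [25, 33, 36, 52, 38, 47, 29, 26, 21, 24, 46, 34, 23]
t=2: [28, 37, 35, 27, 33, 31, 36, 30, 19, 24, 30, 35, 24]
t=3: [34, 36, 37, 34, 38, 40, 38, 37, 16, 25, 39, 36, 28]
t=4: [38, 37, 36, 38, 36, 34, 35, 31, 10, 25, 34, 36, 36]
t=5: [36, 36, 36, 36, 37, 38, 38, 41, 44, 31, 37, 37, 36]
t=6: [37, 37, 37, 36, 36, 36, 35, 33, 32, 39, 36, 36, 36]
t=7: [36, 36, 36, 36, 37, 37, 38, 39, 39, 35, 36, 37, 36]
t=8: [37, 37, 37, 36, 36, 36, 35, 35, 35, 37, 37, 36, 36]
t=9: [36, 36, 36, 36, 37, 37, 37, 38, 37, 36, 36, 36, 36]
t=10: [37, 37, 37, 36, 36, 36, 36, 36, 36, 36, 37, 37, 37]
t=11: [36, 36, 36, 36, 37, 37, 37, 37, 37, 36, 36, 36, 36]
t=12: [37, 37, 37, 36, 36, 36, 36, 36, 36, 36, 37, 37, 37]

Answer: 2
Key observation: The state at step 10, [37, 37, 37, 36, 36, 36, 36, 36, 36, 36, 37, 37, 37], reappears at step 12 — and no state repeats earlier — so the cycle the system enters has period 2.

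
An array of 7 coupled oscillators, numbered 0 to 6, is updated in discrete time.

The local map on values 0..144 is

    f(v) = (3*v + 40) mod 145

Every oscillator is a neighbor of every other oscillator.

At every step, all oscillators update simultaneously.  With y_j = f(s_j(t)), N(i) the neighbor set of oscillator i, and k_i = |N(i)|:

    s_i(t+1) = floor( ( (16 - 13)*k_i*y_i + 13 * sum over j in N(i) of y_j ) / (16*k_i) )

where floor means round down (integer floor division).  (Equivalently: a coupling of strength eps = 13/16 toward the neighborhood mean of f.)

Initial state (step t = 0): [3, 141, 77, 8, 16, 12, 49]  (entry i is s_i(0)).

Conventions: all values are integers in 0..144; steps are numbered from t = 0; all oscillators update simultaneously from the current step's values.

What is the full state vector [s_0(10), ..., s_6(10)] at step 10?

Answer: [96, 96, 96, 96, 96, 96, 96]

Derivation:
t=0: [3, 141, 77, 8, 16, 12, 49]
t=1: [66, 65, 70, 67, 68, 68, 66]
t=2: [96, 96, 96, 96, 96, 96, 96]
t=3: [38, 38, 38, 38, 38, 38, 38]
t=4: [9, 9, 9, 9, 9, 9, 9]
t=5: [67, 67, 67, 67, 67, 67, 67]
t=6: [96, 96, 96, 96, 96, 96, 96]
t=7: [38, 38, 38, 38, 38, 38, 38]
t=8: [9, 9, 9, 9, 9, 9, 9]
t=9: [67, 67, 67, 67, 67, 67, 67]
t=10: [96, 96, 96, 96, 96, 96, 96]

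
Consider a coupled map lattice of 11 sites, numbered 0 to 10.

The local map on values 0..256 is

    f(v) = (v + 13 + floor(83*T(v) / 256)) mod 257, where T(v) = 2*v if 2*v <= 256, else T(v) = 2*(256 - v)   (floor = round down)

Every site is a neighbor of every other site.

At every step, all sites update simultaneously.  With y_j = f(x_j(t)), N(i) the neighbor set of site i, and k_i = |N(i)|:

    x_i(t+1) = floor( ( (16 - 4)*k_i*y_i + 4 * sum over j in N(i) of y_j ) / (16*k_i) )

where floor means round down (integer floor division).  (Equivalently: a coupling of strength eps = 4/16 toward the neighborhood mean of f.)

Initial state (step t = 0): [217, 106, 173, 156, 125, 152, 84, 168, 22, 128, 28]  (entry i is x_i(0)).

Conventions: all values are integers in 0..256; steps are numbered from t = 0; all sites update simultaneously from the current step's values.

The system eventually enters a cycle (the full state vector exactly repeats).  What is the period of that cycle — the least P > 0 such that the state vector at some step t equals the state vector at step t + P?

Simulating step by step:
t=0: [217, 106, 173, 156, 125, 152, 84, 168, 22, 128, 28]
t=1: [237, 187, 225, 221, 210, 220, 161, 224, 87, 214, 94]
t=2: [49, 222, 46, 231, 228, 231, 216, 45, 158, 229, 166]
t=3: [92, 25, 88, 27, 26, 27, 209, 88, 194, 26, 196]
t=4: [156, 76, 152, 78, 77, 78, 220, 152, 216, 77, 216]
t=5: [222, 154, 222, 156, 154, 156, 239, 222, 238, 154, 238]
t=6: [29, 198, 29, 198, 198, 198, 33, 29, 33, 198, 33]
t=7: [84, 220, 84, 220, 220, 220, 89, 84, 89, 220, 89]
t=8: [164, 240, 164, 240, 240, 240, 170, 164, 170, 240, 170]
t=9: [207, 40, 207, 40, 40, 40, 208, 207, 208, 40, 208]
t=10: [229, 104, 229, 104, 104, 104, 230, 229, 230, 104, 230]
t=11: [24, 156, 24, 156, 156, 156, 24, 24, 24, 156, 24]
t=12: [74, 205, 74, 205, 205, 205, 74, 74, 74, 205, 74]
t=13: [148, 233, 148, 233, 233, 233, 148, 148, 148, 233, 148]
t=14: [202, 37, 202, 37, 37, 37, 202, 202, 202, 37, 202]
t=15: [227, 99, 227, 99, 99, 99, 227, 227, 227, 99, 227]
t=16: [22, 149, 22, 149, 149, 149, 22, 22, 22, 149, 22]
t=17: [71, 203, 71, 203, 203, 203, 71, 71, 71, 203, 71]
t=18: [145, 232, 145, 232, 232, 232, 145, 145, 145, 232, 145]
t=19: [200, 36, 200, 36, 36, 36, 200, 200, 200, 36, 200]
t=20: [226, 98, 226, 98, 98, 98, 226, 226, 226, 98, 226]
t=21: [22, 148, 22, 148, 148, 148, 22, 22, 22, 148, 22]
t=22: [71, 203, 71, 203, 203, 203, 71, 71, 71, 203, 71]

Answer: 5
Key observation: The state at step 17, [71, 203, 71, 203, 203, 203, 71, 71, 71, 203, 71], reappears at step 22 — and no state repeats earlier — so the cycle the system enters has period 5.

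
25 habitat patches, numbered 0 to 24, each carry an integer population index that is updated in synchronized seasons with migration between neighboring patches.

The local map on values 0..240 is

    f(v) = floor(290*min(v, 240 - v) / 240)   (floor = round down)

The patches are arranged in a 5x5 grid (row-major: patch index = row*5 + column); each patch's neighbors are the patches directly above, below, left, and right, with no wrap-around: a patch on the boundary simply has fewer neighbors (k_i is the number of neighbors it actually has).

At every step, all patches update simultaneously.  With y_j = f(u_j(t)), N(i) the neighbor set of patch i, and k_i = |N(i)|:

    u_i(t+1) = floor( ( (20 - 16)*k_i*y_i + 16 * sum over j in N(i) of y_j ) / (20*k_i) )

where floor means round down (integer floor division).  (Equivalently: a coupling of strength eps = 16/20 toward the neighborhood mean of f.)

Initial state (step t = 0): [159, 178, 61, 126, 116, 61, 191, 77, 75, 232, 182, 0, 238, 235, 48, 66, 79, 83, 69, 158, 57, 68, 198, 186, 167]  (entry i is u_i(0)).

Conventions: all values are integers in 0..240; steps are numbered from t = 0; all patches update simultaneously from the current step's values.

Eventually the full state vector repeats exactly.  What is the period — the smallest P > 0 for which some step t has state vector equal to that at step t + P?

Answer: 4
Key observation: The state at step 15, [143, 143, 143, 143, 143, 142, 143, 143, 143, 143, 142, 142, 142, 142, 142, 142, 142, 142, 142, 142, 142, 142, 142, 142, 142], reappears at step 19 — and no state repeats earlier — so the cycle the system enters has period 4.

Derivation:
t=0: [159, 178, 61, 126, 116, 61, 191, 77, 75, 232, 182, 0, 238, 235, 48, 66, 79, 83, 69, 158, 57, 68, 198, 186, 167]
t=1: [78, 75, 95, 108, 86, 74, 59, 63, 67, 78, 54, 45, 40, 47, 42, 77, 71, 66, 70, 80, 78, 73, 75, 71, 83]
t=2: [90, 92, 101, 105, 110, 79, 76, 77, 87, 80, 75, 64, 62, 63, 75, 83, 79, 77, 80, 81, 91, 89, 85, 90, 92]
t=3: [104, 107, 112, 120, 115, 96, 93, 97, 99, 106, 90, 85, 82, 88, 89, 98, 94, 92, 94, 98, 104, 103, 102, 104, 104]
t=4: [123, 125, 131, 133, 136, 115, 115, 116, 123, 122, 111, 106, 107, 108, 115, 115, 113, 111, 114, 115, 121, 121, 120, 121, 122]
t=5: [138, 136, 134, 131, 133, 137, 136, 135, 136, 136, 134, 133, 132, 135, 136, 137, 135, 136, 136, 138, 141, 141, 141, 141, 140]
t=6: [124, 125, 127, 128, 128, 125, 125, 126, 126, 126, 126, 127, 127, 126, 124, 124, 124, 125, 123, 123, 121, 120, 120, 120, 120]
t=7: [138, 138, 136, 135, 135, 138, 137, 136, 136, 137, 137, 137, 136, 138, 138, 140, 139, 140, 140, 141, 142, 143, 143, 143, 143]
t=8: [123, 123, 124, 125, 125, 123, 123, 124, 124, 124, 122, 123, 123, 123, 122, 121, 120, 120, 119, 119, 118, 118, 117, 117, 117]
t=9: [141, 140, 139, 139, 138, 141, 140, 140, 139, 140, 141, 142, 141, 141, 141, 143, 143, 143, 142, 142, 142, 142, 142, 141, 141]
t=10: [119, 120, 120, 122, 121, 119, 119, 120, 120, 121, 118, 118, 118, 119, 119, 117, 117, 117, 118, 118, 117, 117, 118, 118, 118]
t=11: [143, 143, 144, 143, 142, 142, 143, 144, 143, 143, 142, 142, 142, 143, 142, 141, 141, 141, 142, 142, 141, 141, 141, 142, 142]
t=12: [117, 116, 116, 117, 117, 117, 117, 116, 116, 117, 118, 118, 117, 117, 117, 118, 118, 118, 118, 118, 119, 119, 118, 118, 118]
t=13: [140, 140, 140, 140, 141, 141, 140, 140, 140, 140, 141, 141, 141, 141, 141, 142, 142, 141, 141, 141, 142, 142, 142, 142, 142]
t=14: [119, 120, 120, 119, 119, 119, 119, 119, 119, 119, 118, 119, 119, 119, 119, 118, 118, 118, 118, 118, 118, 118, 118, 118, 118]
t=15: [143, 143, 143, 143, 143, 142, 143, 143, 143, 143, 142, 142, 142, 142, 142, 142, 142, 142, 142, 142, 142, 142, 142, 142, 142]
t=16: [117, 117, 117, 117, 117, 117, 117, 117, 117, 117, 118, 117, 117, 117, 117, 118, 118, 118, 118, 118, 118, 118, 118, 118, 118]
t=17: [141, 141, 141, 141, 141, 141, 141, 141, 141, 141, 141, 141, 141, 141, 141, 142, 141, 141, 141, 141, 142, 142, 142, 142, 142]
t=18: [119, 119, 119, 119, 119, 119, 119, 119, 119, 119, 118, 119, 119, 119, 119, 118, 118, 118, 118, 118, 118, 118, 118, 118, 118]
t=19: [143, 143, 143, 143, 143, 142, 143, 143, 143, 143, 142, 142, 142, 142, 142, 142, 142, 142, 142, 142, 142, 142, 142, 142, 142]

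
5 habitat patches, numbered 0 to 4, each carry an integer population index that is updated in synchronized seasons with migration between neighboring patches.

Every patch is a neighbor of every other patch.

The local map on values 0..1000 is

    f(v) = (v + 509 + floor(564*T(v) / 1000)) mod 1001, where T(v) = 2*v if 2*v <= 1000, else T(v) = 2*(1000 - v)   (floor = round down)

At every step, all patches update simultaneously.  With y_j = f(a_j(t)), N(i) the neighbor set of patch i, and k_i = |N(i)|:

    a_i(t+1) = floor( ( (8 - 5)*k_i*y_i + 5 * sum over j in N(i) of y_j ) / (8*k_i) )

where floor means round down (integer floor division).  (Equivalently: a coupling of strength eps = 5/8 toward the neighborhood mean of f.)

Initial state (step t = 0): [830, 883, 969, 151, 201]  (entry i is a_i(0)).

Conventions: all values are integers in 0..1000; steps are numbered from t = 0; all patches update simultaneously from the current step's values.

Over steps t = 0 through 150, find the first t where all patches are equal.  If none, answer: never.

Simulating step by step:
t=0: [830, 883, 969, 151, 201]  (not all equal)
t=1: [635, 634, 631, 701, 724]  (not all equal)
t=2: [551, 551, 551, 549, 548]  (not all equal)
t=3: [565, 565, 565, 565, 565]  (all equal)

Answer: 3
Key observation: Synchronization is absorbing here: once all patches are equal they stay equal, and step 3 is the first all-equal step.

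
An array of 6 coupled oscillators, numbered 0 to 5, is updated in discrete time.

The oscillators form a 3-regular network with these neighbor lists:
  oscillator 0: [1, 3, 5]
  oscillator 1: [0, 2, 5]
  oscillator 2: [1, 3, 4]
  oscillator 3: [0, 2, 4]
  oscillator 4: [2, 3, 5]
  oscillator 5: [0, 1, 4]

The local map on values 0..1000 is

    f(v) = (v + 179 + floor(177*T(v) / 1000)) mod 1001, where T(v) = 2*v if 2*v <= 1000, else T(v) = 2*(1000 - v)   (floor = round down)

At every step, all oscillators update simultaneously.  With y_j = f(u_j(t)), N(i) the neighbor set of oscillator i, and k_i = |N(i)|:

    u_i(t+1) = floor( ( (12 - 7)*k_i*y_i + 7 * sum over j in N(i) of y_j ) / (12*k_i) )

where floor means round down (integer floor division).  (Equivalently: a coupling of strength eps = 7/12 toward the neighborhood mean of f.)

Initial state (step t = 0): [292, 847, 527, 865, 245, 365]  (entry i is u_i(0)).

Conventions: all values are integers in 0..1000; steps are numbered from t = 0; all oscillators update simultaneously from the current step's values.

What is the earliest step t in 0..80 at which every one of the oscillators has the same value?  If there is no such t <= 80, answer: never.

Answer: 8
Key observation: Synchronization is absorbing here: once all oscillators are equal they stay equal, and step 8 is the first all-equal step.

Derivation:
t=0: [292, 847, 527, 865, 245, 365]  (not all equal)
t=1: [402, 445, 495, 418, 530, 506]  (not all equal)
t=2: [764, 798, 820, 785, 841, 820]  (not all equal)
t=3: [39, 48, 56, 47, 62, 54]  (not all equal)
t=4: [239, 244, 251, 246, 254, 248]  (not all equal)
t=5: [507, 510, 515, 513, 517, 512]  (not all equal)
t=6: [861, 862, 864, 863, 864, 862]  (not all equal)
t=7: [88, 88, 89, 89, 89, 88]  (not all equal)
t=8: [298, 298, 298, 298, 298, 298]  (all equal)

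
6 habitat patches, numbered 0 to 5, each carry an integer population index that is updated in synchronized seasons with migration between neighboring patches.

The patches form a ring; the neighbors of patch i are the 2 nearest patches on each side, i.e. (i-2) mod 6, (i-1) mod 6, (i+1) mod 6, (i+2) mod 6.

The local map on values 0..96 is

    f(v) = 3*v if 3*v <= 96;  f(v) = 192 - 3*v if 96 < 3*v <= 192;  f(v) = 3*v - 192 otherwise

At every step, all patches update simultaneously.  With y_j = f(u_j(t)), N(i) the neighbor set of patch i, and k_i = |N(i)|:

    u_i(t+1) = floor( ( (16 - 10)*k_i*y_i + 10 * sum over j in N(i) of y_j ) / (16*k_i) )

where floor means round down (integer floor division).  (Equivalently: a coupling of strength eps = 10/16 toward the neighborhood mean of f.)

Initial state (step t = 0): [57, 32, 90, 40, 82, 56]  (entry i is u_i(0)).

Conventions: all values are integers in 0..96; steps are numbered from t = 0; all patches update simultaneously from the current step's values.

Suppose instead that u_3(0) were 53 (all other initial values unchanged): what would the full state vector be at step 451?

Answer: [42, 47, 47, 47, 42, 42]
Key observation: The state at step 12, [61, 55, 55, 55, 61, 61], reappears at step 22: the system is in a cycle of period 10 from step 12 on.  Therefore the state at step 451 equals the state at step 12 + ((451 - 12) mod 10) = 21, which is [42, 47, 47, 47, 42, 42].

Derivation:
t=0: [57, 32, 90, 53, 82, 56]
t=1: [47, 60, 61, 51, 44, 40]
t=2: [43, 31, 28, 38, 49, 52]
t=3: [63, 75, 75, 69, 57, 57]
t=4: [18, 23, 23, 22, 19, 19]
t=5: [59, 64, 64, 64, 59, 59]
t=6: [10, 4, 4, 4, 10, 10]
t=7: [24, 17, 17, 17, 24, 24]
t=8: [65, 57, 57, 57, 65, 65]
t=9: [8, 15, 15, 15, 8, 8]
t=10: [30, 38, 38, 38, 30, 30]
t=11: [86, 81, 81, 81, 86, 86]
t=12: [61, 55, 55, 55, 61, 61]
t=13: [14, 21, 21, 21, 14, 14]
t=14: [48, 56, 56, 56, 48, 48]
t=15: [40, 31, 31, 31, 40, 40]
t=16: [78, 86, 86, 86, 78, 78]
t=17: [49, 58, 58, 58, 49, 49]
t=18: [36, 26, 26, 26, 36, 36]
t=19: [82, 79, 79, 79, 82, 82]
t=20: [51, 47, 47, 47, 51, 51]
t=21: [42, 47, 47, 47, 42, 42]
t=22: [61, 55, 55, 55, 61, 61]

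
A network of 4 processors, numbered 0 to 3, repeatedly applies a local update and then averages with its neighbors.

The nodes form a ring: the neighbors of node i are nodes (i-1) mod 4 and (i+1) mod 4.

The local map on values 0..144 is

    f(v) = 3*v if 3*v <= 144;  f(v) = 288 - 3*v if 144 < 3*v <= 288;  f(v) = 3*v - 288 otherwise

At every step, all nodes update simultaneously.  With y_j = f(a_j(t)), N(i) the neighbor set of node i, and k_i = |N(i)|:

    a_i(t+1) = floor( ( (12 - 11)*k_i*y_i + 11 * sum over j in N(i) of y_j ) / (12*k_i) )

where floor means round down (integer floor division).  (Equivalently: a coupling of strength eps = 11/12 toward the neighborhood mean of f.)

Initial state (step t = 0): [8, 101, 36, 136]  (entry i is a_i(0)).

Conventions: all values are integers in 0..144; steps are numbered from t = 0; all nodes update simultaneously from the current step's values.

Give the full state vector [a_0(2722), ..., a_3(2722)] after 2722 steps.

Answer: [71, 123, 71, 123]
Key observation: The state at step 8, [80, 75, 80, 75], reappears at step 13: the system is in a cycle of period 5 from step 8 on.  Therefore the state at step 2722 equals the state at step 8 + ((2722 - 8) mod 5) = 12, which is [71, 123, 71, 123].

Derivation:
t=0: [8, 101, 36, 136]
t=1: [63, 61, 70, 70]
t=2: [92, 89, 90, 87]
t=3: [23, 15, 23, 16]
t=4: [48, 67, 48, 67]
t=5: [91, 139, 91, 139]
t=6: [119, 24, 119, 24]
t=7: [71, 69, 71, 69]
t=8: [80, 75, 80, 75]
t=9: [61, 49, 61, 49]
t=10: [138, 108, 138, 108]
t=11: [43, 118, 43, 118]
t=12: [71, 123, 71, 123]
t=13: [80, 75, 80, 75]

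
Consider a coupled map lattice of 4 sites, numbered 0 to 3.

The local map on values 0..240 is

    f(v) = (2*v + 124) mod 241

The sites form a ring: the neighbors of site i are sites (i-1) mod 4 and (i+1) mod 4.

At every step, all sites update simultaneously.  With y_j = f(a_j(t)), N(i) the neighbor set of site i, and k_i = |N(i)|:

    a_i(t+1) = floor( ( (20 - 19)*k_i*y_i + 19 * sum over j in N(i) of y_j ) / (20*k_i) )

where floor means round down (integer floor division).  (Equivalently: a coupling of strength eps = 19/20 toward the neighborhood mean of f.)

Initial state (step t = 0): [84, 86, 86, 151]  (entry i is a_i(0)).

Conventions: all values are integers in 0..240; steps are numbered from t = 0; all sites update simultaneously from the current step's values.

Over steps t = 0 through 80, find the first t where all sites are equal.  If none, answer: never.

Simulating step by step:
t=0: [84, 86, 86, 151]  (not all equal)
t=1: [116, 53, 116, 59]  (not all equal)
t=2: [115, 120, 115, 109]  (not all equal)
t=3: [112, 113, 112, 112]  (not all equal)
t=4: [107, 107, 107, 107]  (all equal)

Answer: 4
Key observation: Synchronization is absorbing here: once all sites are equal they stay equal, and step 4 is the first all-equal step.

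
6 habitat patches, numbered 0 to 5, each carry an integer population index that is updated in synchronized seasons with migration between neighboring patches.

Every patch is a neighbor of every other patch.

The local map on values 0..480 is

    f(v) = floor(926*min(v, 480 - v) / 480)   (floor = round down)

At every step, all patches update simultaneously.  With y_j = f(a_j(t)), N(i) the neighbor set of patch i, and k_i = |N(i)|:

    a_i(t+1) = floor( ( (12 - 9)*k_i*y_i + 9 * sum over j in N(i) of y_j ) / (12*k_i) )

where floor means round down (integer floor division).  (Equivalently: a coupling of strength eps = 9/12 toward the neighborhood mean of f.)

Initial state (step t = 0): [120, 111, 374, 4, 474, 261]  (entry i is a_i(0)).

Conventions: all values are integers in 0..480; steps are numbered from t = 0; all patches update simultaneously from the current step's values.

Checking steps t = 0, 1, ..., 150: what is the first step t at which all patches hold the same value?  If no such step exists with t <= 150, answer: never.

Answer: 4
Key observation: Synchronization is absorbing here: once all patches are equal they stay equal, and step 4 is the first all-equal step.

Derivation:
t=0: [120, 111, 374, 4, 474, 261]  (not all equal)
t=1: [186, 184, 183, 164, 164, 205]  (not all equal)
t=2: [349, 349, 349, 345, 345, 353]  (not all equal)
t=3: [253, 253, 253, 254, 254, 252]  (not all equal)
t=4: [436, 436, 436, 436, 436, 436]  (all equal)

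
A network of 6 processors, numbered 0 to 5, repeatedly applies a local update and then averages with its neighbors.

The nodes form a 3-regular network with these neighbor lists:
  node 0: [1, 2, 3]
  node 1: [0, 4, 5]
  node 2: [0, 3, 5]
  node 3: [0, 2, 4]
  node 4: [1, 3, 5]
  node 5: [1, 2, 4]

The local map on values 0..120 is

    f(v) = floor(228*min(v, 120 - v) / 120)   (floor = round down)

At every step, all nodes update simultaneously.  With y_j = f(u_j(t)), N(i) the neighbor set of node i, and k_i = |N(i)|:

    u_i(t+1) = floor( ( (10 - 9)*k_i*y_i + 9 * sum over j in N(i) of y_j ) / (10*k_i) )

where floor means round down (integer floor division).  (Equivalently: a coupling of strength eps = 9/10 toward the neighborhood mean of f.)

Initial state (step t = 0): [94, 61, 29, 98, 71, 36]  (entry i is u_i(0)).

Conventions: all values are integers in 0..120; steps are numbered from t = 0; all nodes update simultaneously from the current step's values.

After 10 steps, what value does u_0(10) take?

Simulating step by step:
t=0: [94, 61, 29, 98, 71, 36]
t=1: [67, 74, 52, 63, 75, 84]
t=2: [97, 84, 92, 95, 87, 87]
t=3: [54, 56, 50, 52, 59, 61]
t=4: [99, 108, 103, 102, 106, 105]
t=5: [30, 30, 33, 32, 27, 26]
t=6: [59, 52, 56, 57, 54, 55]
t=7: [104, 105, 107, 106, 103, 102]
t=8: [26, 31, 29, 28, 29, 28]
t=9: [54, 52, 52, 53, 54, 55]
t=10: [99, 102, 101, 100, 100, 99]

Answer: u_0(10) = 99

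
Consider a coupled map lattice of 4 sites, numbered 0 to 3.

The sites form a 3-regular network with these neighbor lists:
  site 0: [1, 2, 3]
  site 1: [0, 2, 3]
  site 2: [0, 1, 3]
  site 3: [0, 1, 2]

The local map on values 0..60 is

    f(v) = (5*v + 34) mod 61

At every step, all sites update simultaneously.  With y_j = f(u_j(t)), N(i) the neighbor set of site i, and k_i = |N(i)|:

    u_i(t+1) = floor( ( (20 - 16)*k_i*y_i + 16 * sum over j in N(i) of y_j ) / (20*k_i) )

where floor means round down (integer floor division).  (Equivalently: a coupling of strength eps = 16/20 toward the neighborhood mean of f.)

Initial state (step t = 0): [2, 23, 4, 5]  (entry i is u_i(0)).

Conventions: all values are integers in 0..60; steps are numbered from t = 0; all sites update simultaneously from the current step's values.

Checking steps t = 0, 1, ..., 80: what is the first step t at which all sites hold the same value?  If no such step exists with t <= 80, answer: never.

Answer: 3
Key observation: Synchronization is absorbing here: once all sites are equal they stay equal, and step 3 is the first all-equal step.

Derivation:
t=0: [2, 23, 4, 5]  (not all equal)
t=1: [46, 47, 45, 45]  (not all equal)
t=2: [18, 18, 19, 19]  (not all equal)
t=3: [4, 4, 4, 4]  (all equal)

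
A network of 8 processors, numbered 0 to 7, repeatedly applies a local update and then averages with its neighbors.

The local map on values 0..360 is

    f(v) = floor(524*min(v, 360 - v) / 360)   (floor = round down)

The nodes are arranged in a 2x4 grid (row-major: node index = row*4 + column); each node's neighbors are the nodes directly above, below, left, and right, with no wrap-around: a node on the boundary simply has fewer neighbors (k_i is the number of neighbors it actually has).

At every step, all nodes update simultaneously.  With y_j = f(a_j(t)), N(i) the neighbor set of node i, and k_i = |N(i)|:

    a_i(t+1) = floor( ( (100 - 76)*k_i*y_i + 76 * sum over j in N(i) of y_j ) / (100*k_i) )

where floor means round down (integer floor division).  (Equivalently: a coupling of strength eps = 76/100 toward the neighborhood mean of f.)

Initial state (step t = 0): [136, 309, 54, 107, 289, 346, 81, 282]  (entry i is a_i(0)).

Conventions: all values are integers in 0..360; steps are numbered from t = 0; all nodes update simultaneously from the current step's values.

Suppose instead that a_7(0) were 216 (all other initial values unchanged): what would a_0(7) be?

Answer: a_0(7) = 223
Key observation: This trace re-runs the system from the modified initial state.

Derivation:
t=0: [136, 309, 54, 107, 289, 346, 81, 216]
t=1: [114, 92, 106, 146, 107, 79, 105, 153]
t=2: [149, 141, 162, 193, 143, 138, 160, 191]
t=3: [208, 214, 228, 240, 208, 211, 227, 239]
t=4: [217, 210, 192, 181, 219, 210, 194, 181]
t=5: [210, 222, 240, 253, 211, 220, 240, 252]
t=6: [210, 198, 175, 162, 211, 198, 177, 162]
t=7: [223, 235, 245, 242, 223, 235, 245, 243]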